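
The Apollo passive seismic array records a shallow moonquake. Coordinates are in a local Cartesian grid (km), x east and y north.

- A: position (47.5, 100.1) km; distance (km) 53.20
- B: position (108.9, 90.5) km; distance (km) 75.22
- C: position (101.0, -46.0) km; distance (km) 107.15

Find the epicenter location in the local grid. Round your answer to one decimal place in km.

Circle about each station: (x − 47.5)² + (y − 100.1)² = 53.20²; (x − 108.9)² + (y − 90.5)² = 75.22²; (x − 101.0)² + (y + 46.0)² = 107.15².
Subtracting pairs of circle equations eliminates x²+y² and gives linear equations (the radical axes):
122.8 x − 19.2 y = 4945.39
107.0 x − 292.2 y = -8610.14
Solving the 2×2 system: x ≈ 47.6, y ≈ 46.9 km.

(47.6, 46.9)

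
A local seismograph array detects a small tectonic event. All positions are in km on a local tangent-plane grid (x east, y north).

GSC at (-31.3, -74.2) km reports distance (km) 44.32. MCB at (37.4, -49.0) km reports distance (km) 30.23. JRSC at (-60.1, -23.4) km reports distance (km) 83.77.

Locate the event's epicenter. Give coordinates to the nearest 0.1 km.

Circle about each station: (x + 31.3)² + (y + 74.2)² = 44.32²; (x − 37.4)² + (y + 49.0)² = 30.23²; (x + 60.1)² + (y + 23.4)² = 83.77².
Subtracting pairs of circle equations eliminates x²+y² and gives linear equations (the radical axes):
137.4 x + 50.4 y = -1635.16
-57.6 x + 101.6 y = -7378.91
Solving the 2×2 system: x ≈ 12.2, y ≈ -65.7 km.
Check against GSC (with the unrounded x, y): √((x + 31.3)²+(y + 74.2)²) = 44.32 ≈ 44.32 km. ✓

12.2 km east, -65.7 km north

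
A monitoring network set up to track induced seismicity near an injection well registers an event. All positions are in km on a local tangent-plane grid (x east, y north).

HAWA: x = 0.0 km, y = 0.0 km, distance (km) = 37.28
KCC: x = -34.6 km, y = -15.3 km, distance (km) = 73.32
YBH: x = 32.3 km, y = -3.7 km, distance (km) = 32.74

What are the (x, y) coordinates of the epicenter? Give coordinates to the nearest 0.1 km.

Circle about each station: x² + y² = 37.28²; (x + 34.6)² + (y + 15.3)² = 73.32²; (x − 32.3)² + (y + 3.7)² = 32.74².
Subtracting the HAWA equation from the KCC and YBH equations removes the quadratic terms:
-69.2 x − 30.6 y = -2554.77
64.6 x − 7.4 y = 1374.87
Solving the 2×2 system: x ≈ 24.5, y ≈ 28.1 km.

24.5 km east, 28.1 km north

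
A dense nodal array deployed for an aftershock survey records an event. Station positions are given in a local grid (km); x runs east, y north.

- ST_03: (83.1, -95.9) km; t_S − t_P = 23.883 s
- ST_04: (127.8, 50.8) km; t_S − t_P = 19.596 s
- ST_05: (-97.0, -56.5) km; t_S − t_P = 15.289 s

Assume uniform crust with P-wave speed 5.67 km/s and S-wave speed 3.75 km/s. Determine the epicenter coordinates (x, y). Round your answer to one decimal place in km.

Distance from S−P lag: d = Δt · v_P v_S / (v_P − v_S) = Δt · (5.67·3.75)/(5.67−3.75) ≈ 11.0742·Δt.
So d_ST_03 = 264.49, d_ST_04 = 217.01, d_ST_05 = 169.31 km.
Circle about each station: (x − 83.1)² + (y + 95.9)² = 264.49²; (x − 127.8)² + (y − 50.8)² = 217.01²; (x + 97.0)² + (y + 56.5)² = 169.31².
Subtracting pairs of circle equations eliminates x²+y² and gives linear equations (the radical axes):
89.4 x + 293.4 y = 25672.68
-360.2 x + 78.8 y = 37787.91
Solving the 2×2 system: x ≈ -80.4, y ≈ 112.0 km.

x ≈ -80.4 km, y ≈ 112.0 km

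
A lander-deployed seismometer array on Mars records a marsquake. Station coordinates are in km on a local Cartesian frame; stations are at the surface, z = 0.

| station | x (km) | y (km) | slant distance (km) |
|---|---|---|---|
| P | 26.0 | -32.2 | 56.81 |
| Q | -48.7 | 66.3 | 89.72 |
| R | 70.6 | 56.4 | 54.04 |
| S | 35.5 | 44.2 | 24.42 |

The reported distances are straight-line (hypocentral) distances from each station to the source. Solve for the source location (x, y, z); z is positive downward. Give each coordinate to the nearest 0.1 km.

Each station gives a sphere (x−x_i)² + (y−y_i)² + z² = d_i² (stations at z=0).
Subtracting the P sphere from Q and R: z² cancels, leaving linear equations in x and y:
-149.4 x + 197.0 y = 232.24
89.2 x + 177.2 y = 6759.53
Solving: x ≈ 29.298, y ≈ 23.398 km (keep extra digits for the depth step; rounded: 29.3, 23.4).
Then from the P sphere: z² = 56.81² − (x − 26.0)² − (y + 32.2)² with x = 29.298, y = 23.398, so z ≈ 11.197 ≈ 11.2 km.

x ≈ 29.3 km, y ≈ 23.4 km, depth ≈ 11.2 km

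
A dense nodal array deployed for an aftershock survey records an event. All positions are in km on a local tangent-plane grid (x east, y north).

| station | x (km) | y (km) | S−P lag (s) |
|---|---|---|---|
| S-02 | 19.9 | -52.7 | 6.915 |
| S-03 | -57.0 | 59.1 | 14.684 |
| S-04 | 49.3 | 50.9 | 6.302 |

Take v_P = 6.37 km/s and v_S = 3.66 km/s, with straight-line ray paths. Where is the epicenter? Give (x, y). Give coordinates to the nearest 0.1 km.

Distance from S−P lag: d = Δt · v_P v_S / (v_P − v_S) = Δt · (6.37·3.66)/(6.37−3.66) ≈ 8.6030·Δt.
So d_S-02 = 59.49, d_S-03 = 126.33, d_S-04 = 54.22 km.
Circle about each station: (x − 19.9)² + (y + 52.7)² = 59.49²; (x + 57.0)² + (y − 59.1)² = 126.33²; (x − 49.3)² + (y − 50.9)² = 54.22².
Subtracting pairs of circle equations eliminates x²+y² and gives linear equations (the radical axes):
-153.8 x + 223.6 y = -8851.70
58.8 x + 207.2 y = 2447.25
Solving the 2×2 system: x ≈ 52.9, y ≈ -3.2 km.

x ≈ 52.9 km, y ≈ -3.2 km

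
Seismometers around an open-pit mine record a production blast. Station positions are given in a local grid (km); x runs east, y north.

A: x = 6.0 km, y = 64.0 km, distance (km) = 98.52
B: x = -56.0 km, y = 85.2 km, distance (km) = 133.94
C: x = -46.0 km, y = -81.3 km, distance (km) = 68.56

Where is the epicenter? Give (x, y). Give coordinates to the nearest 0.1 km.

Circle about each station: (x − 6.0)² + (y − 64.0)² = 98.52²; (x + 56.0)² + (y − 85.2)² = 133.94²; (x + 46.0)² + (y + 81.3)² = 68.56².
Subtracting pairs of circle equations eliminates x²+y² and gives linear equations (the radical axes):
-124.0 x + 42.4 y = -1970.69
-104.0 x − 290.6 y = 9599.41
Solving the 2×2 system: x ≈ 4.1, y ≈ -34.5 km.

x ≈ 4.1 km, y ≈ -34.5 km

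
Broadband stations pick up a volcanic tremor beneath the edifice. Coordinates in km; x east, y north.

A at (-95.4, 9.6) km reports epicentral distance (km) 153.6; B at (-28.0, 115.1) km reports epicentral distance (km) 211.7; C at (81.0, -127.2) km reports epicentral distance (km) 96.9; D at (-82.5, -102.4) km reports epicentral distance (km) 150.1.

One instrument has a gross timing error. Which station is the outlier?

Solve using three stations at a time. Using A, C, D (subtract circle equations pairwise → linear system) gives (x, y) ≈ (51.5, -35.0).
Distances from that point to each station vs reported:
  A: calculated 153.6 vs reported 153.6 → residual 0.0 km
  B: calculated 169.8 vs reported 211.7 → residual 41.9 km
  C: calculated 96.8 vs reported 96.9 → residual 0.1 km
  D: calculated 150.1 vs reported 150.1 → residual 0.0 km
A, C, D are mutually consistent (residuals ≈ 0); B is off by 41.9 km.

B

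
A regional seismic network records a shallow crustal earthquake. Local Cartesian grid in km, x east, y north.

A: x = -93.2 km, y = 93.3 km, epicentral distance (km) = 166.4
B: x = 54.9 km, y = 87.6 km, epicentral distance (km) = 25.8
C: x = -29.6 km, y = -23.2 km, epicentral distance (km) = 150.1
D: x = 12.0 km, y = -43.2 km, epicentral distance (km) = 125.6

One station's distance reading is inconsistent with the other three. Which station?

C

Solve using three stations at a time. Using A, B, D (subtract circle equations pairwise → linear system) gives (x, y) ≈ (71.2, 67.6).
Distances from that point to each station vs reported:
  A: calculated 166.4 vs reported 166.4 → residual 0.0 km
  B: calculated 25.8 vs reported 25.8 → residual 0.0 km
  C: calculated 135.7 vs reported 150.1 → residual 14.4 km
  D: calculated 125.6 vs reported 125.6 → residual 0.0 km
A, B, D are mutually consistent (residuals ≈ 0); C is off by 14.4 km.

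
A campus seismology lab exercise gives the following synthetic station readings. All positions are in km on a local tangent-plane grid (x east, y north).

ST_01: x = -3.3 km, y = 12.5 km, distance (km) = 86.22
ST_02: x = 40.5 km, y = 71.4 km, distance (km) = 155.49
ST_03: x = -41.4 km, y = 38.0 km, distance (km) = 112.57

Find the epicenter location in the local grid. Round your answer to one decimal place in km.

Circle about each station: (x + 3.3)² + (y − 12.5)² = 86.22²; (x − 40.5)² + (y − 71.4)² = 155.49²; (x + 41.4)² + (y − 38.0)² = 112.57².
Subtracting pairs of circle equations eliminates x²+y² and gives linear equations (the radical axes):
87.6 x + 117.8 y = -10172.18
-76.2 x + 51.0 y = -2247.30
Solving the 2×2 system: x ≈ -18.9, y ≈ -72.3 km.
Check against ST_01 (with the unrounded x, y): √((x + 3.3)²+(y − 12.5)²) = 86.22 ≈ 86.22 km. ✓

(-18.9, -72.3)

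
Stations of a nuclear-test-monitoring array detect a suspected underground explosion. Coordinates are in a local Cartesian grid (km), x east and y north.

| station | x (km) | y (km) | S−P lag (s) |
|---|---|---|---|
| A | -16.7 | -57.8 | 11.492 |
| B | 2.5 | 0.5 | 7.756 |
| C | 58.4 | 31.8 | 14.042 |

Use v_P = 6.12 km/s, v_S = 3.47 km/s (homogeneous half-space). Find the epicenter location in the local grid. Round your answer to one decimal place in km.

Distance from S−P lag: d = Δt · v_P v_S / (v_P − v_S) = Δt · (6.12·3.47)/(6.12−3.47) ≈ 8.0137·Δt.
So d_A = 92.09, d_B = 62.15, d_C = 112.53 km.
Circle about each station: (x + 16.7)² + (y + 57.8)² = 92.09²; (x − 2.5)² + (y − 0.5)² = 62.15²; (x − 58.4)² + (y − 31.8)² = 112.53².
Subtracting the A equation from the B and C equations removes the quadratic terms:
38.4 x + 116.6 y = 1004.72
150.2 x + 179.2 y = -3380.36
Solving the 2×2 system: x ≈ -54.0, y ≈ 26.4 km.

x ≈ -54.0 km, y ≈ 26.4 km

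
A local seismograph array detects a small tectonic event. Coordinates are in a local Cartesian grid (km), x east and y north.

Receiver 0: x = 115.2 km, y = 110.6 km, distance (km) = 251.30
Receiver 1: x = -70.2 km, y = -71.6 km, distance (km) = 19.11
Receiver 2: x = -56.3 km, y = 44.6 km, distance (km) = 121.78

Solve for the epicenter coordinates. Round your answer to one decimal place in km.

-51.9 km east, -77.1 km north

Circle about each station: (x − 115.2)² + (y − 110.6)² = 251.30²; (x + 70.2)² + (y + 71.6)² = 19.11²; (x + 56.3)² + (y − 44.6)² = 121.78².
Subtracting pairs of circle equations eliminates x²+y² and gives linear equations (the radical axes):
-370.8 x − 364.4 y = 47337.70
-343.0 x − 132.0 y = 27976.77
Solving the 2×2 system: x ≈ -51.9, y ≈ -77.1 km.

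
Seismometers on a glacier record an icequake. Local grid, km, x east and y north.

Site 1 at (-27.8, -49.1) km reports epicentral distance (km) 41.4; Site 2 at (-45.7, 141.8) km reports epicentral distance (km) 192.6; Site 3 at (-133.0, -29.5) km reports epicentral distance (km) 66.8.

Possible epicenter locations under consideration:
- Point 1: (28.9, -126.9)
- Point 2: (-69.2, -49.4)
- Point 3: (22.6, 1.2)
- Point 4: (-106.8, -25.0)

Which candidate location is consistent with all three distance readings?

For each candidate, compare |candidate − station| to the reported distance:
Point 1: residuals Site 1 54.9, Site 2 86.3, Site 3 122.1 → max 122.1 km
Point 2: residuals Site 1 0.0, Site 2 0.0, Site 3 0.0 → max 0.0 km
Point 3: residuals Site 1 29.8, Site 2 36.3, Site 3 91.8 → max 91.8 km
Point 4: residuals Site 1 41.2, Site 2 15.0, Site 3 40.2 → max 41.2 km
Only Point 2 has all residuals ≈ 0.

Point 2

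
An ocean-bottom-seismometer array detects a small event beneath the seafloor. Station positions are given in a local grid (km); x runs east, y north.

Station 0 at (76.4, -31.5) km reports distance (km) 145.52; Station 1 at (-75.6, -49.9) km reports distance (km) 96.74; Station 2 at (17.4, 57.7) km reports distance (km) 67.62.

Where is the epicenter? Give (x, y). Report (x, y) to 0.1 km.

Circle about each station: (x − 76.4)² + (y + 31.5)² = 145.52²; (x + 75.6)² + (y + 49.9)² = 96.74²; (x − 17.4)² + (y − 57.7)² = 67.62².
Subtracting the Station 0 equation from the Station 1 and Station 2 equations removes the quadratic terms:
-304.0 x − 36.8 y = 13193.60
-118.0 x + 178.4 y = 13406.45
Solving the 2×2 system: x ≈ -48.6, y ≈ 43.0 km.
Check against Station 0 (with the unrounded x, y): √((x − 76.4)²+(y + 31.5)²) = 145.52 ≈ 145.52 km. ✓

(-48.6, 43.0)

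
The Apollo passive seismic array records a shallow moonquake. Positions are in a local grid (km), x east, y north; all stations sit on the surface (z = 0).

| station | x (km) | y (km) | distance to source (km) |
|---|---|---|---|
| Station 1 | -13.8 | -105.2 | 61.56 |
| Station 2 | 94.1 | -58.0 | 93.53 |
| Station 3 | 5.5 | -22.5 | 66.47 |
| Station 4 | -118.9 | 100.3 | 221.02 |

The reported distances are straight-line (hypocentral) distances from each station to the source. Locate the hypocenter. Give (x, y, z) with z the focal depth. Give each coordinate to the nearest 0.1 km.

(12.8, -71.6, 44.2)

Each station gives a sphere (x−x_i)² + (y−y_i)² + z² = d_i² (stations at z=0).
Subtracting the Station 1 sphere from Station 2 and Station 3: z² cancels, leaving linear equations in x and y:
215.8 x + 94.4 y = -3996.90
38.6 x + 165.4 y = -11349.61
Solving: x ≈ 12.803, y ≈ -71.607 km (keep extra digits for the depth step; rounded: 12.8, -71.6).
Then from the Station 1 sphere: z² = 61.56² − (x + 13.8)² − (y + 105.2)² with x = 12.803, y = -71.607, so z ≈ 44.198 ≈ 44.2 km.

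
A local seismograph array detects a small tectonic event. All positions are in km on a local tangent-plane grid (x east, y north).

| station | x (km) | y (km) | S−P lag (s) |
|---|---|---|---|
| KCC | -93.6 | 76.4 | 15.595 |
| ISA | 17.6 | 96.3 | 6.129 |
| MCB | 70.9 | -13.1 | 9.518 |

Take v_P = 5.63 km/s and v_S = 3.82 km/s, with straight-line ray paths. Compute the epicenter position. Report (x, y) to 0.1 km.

x ≈ 90.4 km, y ≈ 98.3 km

Distance from S−P lag: d = Δt · v_P v_S / (v_P − v_S) = Δt · (5.63·3.82)/(5.63−3.82) ≈ 11.8821·Δt.
So d_KCC = 185.30, d_ISA = 72.83, d_MCB = 113.09 km.
Circle about each station: (x + 93.6)² + (y − 76.4)² = 185.30²; (x − 17.6)² + (y − 96.3)² = 72.83²; (x − 70.9)² + (y + 13.1)² = 113.09².
Subtracting the KCC equation from the ISA and MCB equations removes the quadratic terms:
222.4 x + 39.8 y = 24017.41
329.0 x − 179.0 y = 12147.24
Solving the 2×2 system: x ≈ 90.4, y ≈ 98.3 km.
Check against KCC (with the unrounded x, y): √((x + 93.6)²+(y − 76.4)²) = 185.30 ≈ 185.30 km. ✓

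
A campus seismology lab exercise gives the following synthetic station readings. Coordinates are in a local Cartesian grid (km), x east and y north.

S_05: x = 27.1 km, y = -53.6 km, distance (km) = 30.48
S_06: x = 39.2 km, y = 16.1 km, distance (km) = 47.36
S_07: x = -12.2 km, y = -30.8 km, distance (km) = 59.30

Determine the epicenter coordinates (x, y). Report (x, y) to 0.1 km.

Circle about each station: (x − 27.1)² + (y + 53.6)² = 30.48²; (x − 39.2)² + (y − 16.1)² = 47.36²; (x + 12.2)² + (y + 30.8)² = 59.30².
Subtracting the S_05 equation from the S_06 and S_07 equations removes the quadratic terms:
24.2 x + 139.4 y = -3125.46
-78.6 x + 45.6 y = -5097.35
Solving the 2×2 system: x ≈ 47.1, y ≈ -30.6 km.
Check against S_05 (with the unrounded x, y): √((x − 27.1)²+(y + 53.6)²) = 30.48 ≈ 30.48 km. ✓

(47.1, -30.6)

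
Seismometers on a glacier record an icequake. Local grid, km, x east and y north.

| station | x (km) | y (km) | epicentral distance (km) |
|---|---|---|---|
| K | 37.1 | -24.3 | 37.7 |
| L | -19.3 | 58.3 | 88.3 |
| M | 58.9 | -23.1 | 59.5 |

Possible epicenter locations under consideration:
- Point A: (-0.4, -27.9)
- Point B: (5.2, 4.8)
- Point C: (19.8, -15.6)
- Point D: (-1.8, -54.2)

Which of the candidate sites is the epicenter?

Point A

For each candidate, compare |candidate − station| to the reported distance:
Point A: residuals K 0.0, L 0.1, M 0.0 → max 0.1 km
Point B: residuals K 5.5, L 29.5, M 1.0 → max 29.5 km
Point C: residuals K 18.3, L 4.7, M 19.7 → max 19.7 km
Point D: residuals K 11.4, L 25.6, M 8.7 → max 25.6 km
Only Point A has all residuals ≈ 0.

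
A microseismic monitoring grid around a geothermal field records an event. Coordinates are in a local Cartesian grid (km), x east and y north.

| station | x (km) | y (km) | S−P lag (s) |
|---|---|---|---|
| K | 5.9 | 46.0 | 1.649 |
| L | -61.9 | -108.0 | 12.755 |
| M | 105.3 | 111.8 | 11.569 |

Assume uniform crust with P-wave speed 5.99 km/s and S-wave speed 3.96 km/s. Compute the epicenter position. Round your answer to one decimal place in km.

Distance from S−P lag: d = Δt · v_P v_S / (v_P − v_S) = Δt · (5.99·3.96)/(5.99−3.96) ≈ 11.6849·Δt.
So d_K = 19.27, d_L = 149.04, d_M = 135.18 km.
Circle about each station: (x − 5.9)² + (y − 46.0)² = 19.27²; (x + 61.9)² + (y + 108.0)² = 149.04²; (x − 105.3)² + (y − 111.8)² = 135.18².
Subtracting pairs of circle equations eliminates x²+y² and gives linear equations (the radical axes):
-135.6 x − 308.0 y = -8496.79
198.8 x + 131.6 y = 3534.22
Solving the 2×2 system: x ≈ -0.7, y ≈ 27.9 km.

x ≈ -0.7 km, y ≈ 27.9 km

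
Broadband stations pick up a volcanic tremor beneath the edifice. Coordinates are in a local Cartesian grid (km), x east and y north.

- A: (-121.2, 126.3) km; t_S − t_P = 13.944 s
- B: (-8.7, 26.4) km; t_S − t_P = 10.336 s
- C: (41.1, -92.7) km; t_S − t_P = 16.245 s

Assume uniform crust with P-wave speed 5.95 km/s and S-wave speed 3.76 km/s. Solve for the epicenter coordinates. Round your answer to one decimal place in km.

Distance from S−P lag: d = Δt · v_P v_S / (v_P − v_S) = Δt · (5.95·3.76)/(5.95−3.76) ≈ 10.2155·Δt.
So d_A = 142.45, d_B = 105.59, d_C = 165.95 km.
Circle about each station: (x + 121.2)² + (y − 126.3)² = 142.45²; (x + 8.7)² + (y − 26.4)² = 105.59²; (x − 41.1)² + (y + 92.7)² = 165.95².
Subtracting the A equation from the B and C equations removes the quadratic terms:
225.0 x − 199.8 y = -20725.73
324.6 x − 438.0 y = -27606.03
Solving the 2×2 system: x ≈ -105.7, y ≈ -15.3 km.

x ≈ -105.7 km, y ≈ -15.3 km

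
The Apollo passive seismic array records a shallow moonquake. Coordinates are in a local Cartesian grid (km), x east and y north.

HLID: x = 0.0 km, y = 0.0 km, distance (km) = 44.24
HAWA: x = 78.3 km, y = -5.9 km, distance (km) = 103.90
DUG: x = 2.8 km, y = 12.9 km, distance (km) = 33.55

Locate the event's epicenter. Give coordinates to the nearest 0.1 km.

(-13.9, 42.0)

Circle about each station: x² + y² = 44.24²; (x − 78.3)² + (y + 5.9)² = 103.90²; (x − 2.8)² + (y − 12.9)² = 33.55².
Subtracting the HLID equation from the HAWA and DUG equations removes the quadratic terms:
156.6 x − 11.8 y = -2672.33
5.6 x + 25.8 y = 1005.83
Solving the 2×2 system: x ≈ -13.9, y ≈ 42.0 km.
Check against HLID (with the unrounded x, y): √(x²+y²) = 44.24 ≈ 44.24 km. ✓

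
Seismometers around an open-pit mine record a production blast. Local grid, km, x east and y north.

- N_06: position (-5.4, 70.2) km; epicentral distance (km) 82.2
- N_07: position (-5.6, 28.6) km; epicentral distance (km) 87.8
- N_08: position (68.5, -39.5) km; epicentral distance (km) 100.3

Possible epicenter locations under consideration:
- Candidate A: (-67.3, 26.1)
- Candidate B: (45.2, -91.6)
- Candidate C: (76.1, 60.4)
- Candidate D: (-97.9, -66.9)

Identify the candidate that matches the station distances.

Candidate C

For each candidate, compare |candidate − station| to the reported distance:
Candidate A: residuals N_06 6.2, N_07 26.0, N_08 50.5 → max 50.5 km
Candidate B: residuals N_06 87.3, N_07 42.7, N_08 43.2 → max 87.3 km
Candidate C: residuals N_06 0.1, N_07 0.1, N_08 0.1 → max 0.1 km
Candidate D: residuals N_06 83.2, N_07 45.0, N_08 68.3 → max 83.2 km
Only Candidate C has all residuals ≈ 0.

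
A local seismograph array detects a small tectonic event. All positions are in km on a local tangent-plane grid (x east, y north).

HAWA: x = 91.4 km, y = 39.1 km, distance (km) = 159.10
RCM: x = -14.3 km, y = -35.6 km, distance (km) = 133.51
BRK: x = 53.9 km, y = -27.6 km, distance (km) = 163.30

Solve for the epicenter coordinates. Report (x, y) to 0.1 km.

Circle about each station: (x − 91.4)² + (y − 39.1)² = 159.10²; (x + 14.3)² + (y + 35.6)² = 133.51²; (x − 53.9)² + (y + 27.6)² = 163.30².
Subtracting pairs of circle equations eliminates x²+y² and gives linear equations (the radical axes):
-211.4 x − 149.4 y = -923.03
-75.0 x − 133.4 y = -7569.88
Solving the 2×2 system: x ≈ -59.3, y ≈ 90.1 km.

(-59.3, 90.1)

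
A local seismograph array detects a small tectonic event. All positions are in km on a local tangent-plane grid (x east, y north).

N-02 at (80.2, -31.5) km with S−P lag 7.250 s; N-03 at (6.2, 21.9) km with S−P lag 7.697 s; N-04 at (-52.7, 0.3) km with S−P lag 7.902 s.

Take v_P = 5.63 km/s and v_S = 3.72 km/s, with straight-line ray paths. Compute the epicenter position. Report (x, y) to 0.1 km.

7.0 km east, -62.5 km north

Distance from S−P lag: d = Δt · v_P v_S / (v_P − v_S) = Δt · (5.63·3.72)/(5.63−3.72) ≈ 10.9652·Δt.
So d_N-02 = 79.50, d_N-03 = 84.40, d_N-04 = 86.65 km.
Circle about each station: (x − 80.2)² + (y + 31.5)² = 79.50²; (x − 6.2)² + (y − 21.9)² = 84.40²; (x + 52.7)² + (y − 0.3)² = 86.65².
Subtracting the N-02 equation from the N-03 and N-04 equations removes the quadratic terms:
-148.0 x + 106.8 y = -7709.35
-265.8 x + 63.6 y = -5834.88
Solving the 2×2 system: x ≈ 7.0, y ≈ -62.5 km.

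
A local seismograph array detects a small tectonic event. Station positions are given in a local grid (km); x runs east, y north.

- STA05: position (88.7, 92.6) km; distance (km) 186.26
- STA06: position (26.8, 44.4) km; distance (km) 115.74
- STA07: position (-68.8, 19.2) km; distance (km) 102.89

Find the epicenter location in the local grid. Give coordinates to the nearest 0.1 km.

Circle about each station: (x − 88.7)² + (y − 92.6)² = 186.26²; (x − 26.8)² + (y − 44.4)² = 115.74²; (x + 68.8)² + (y − 19.2)² = 102.89².
Subtracting the STA05 equation from the STA06 and STA07 equations removes the quadratic terms:
-123.8 x − 96.4 y = 7544.19
-315.0 x − 146.8 y = 12766.07
Solving the 2×2 system: x ≈ -10.1, y ≈ -65.3 km.
Check against STA05 (with the unrounded x, y): √((x − 88.7)²+(y − 92.6)²) = 186.25 ≈ 186.26 km. ✓

(-10.1, -65.3)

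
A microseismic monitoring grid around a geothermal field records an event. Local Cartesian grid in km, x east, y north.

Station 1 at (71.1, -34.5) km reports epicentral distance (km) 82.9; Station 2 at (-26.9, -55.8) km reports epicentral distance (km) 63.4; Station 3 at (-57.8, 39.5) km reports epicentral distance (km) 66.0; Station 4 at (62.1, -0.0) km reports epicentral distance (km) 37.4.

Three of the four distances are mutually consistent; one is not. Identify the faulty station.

Station 4

Solve using three stations at a time. Using Station 1, Station 2, Station 3 (subtract circle equations pairwise → linear system) gives (x, y) ≈ (-2.9, 2.9).
Distances from that point to each station vs reported:
  Station 1: calculated 82.9 vs reported 82.9 → residual 0.0 km
  Station 2: calculated 63.4 vs reported 63.4 → residual 0.0 km
  Station 3: calculated 66.0 vs reported 66.0 → residual 0.0 km
  Station 4: calculated 65.1 vs reported 37.4 → residual 27.7 km
Station 1, Station 2, Station 3 are mutually consistent (residuals ≈ 0); Station 4 is off by 27.7 km.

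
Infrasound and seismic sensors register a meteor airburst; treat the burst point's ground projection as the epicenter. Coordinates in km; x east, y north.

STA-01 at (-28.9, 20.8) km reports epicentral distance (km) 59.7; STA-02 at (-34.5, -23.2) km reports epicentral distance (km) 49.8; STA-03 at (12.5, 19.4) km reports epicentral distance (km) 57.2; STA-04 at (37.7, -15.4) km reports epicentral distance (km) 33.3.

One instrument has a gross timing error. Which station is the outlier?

Solve using three stations at a time. Using STA-02, STA-03, STA-04 (subtract circle equations pairwise → linear system) gives (x, y) ≈ (13.1, -37.8).
Distances from that point to each station vs reported:
  STA-01: calculated 72.1 vs reported 59.7 → residual 12.4 km
  STA-02: calculated 49.8 vs reported 49.8 → residual 0.0 km
  STA-03: calculated 57.2 vs reported 57.2 → residual 0.0 km
  STA-04: calculated 33.3 vs reported 33.3 → residual 0.0 km
STA-02, STA-03, STA-04 are mutually consistent (residuals ≈ 0); STA-01 is off by 12.4 km.

STA-01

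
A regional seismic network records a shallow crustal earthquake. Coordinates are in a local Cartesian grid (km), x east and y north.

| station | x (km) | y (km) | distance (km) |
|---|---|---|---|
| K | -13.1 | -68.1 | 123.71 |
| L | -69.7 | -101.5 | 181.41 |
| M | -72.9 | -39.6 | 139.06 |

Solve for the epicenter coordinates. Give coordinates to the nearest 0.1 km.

37.7 km east, 44.7 km north

Circle about each station: (x + 13.1)² + (y + 68.1)² = 123.71²; (x + 69.7)² + (y + 101.5)² = 181.41²; (x + 72.9)² + (y + 39.6)² = 139.06².
Subtracting pairs of circle equations eliminates x²+y² and gives linear equations (the radical axes):
-113.2 x − 66.8 y = -7254.30
-119.6 x + 57.0 y = -1960.17
Solving the 2×2 system: x ≈ 37.7, y ≈ 44.7 km.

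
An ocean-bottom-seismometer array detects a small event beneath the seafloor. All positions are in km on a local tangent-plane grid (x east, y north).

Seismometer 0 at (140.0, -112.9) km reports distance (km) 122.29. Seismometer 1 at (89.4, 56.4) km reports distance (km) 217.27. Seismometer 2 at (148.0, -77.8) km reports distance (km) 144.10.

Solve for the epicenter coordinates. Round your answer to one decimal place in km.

(23.7, -150.7)

Circle about each station: (x − 140.0)² + (y + 112.9)² = 122.29²; (x − 89.4)² + (y − 56.4)² = 217.27²; (x − 148.0)² + (y + 77.8)² = 144.10².
Subtracting the Seismometer 0 equation from the Seismometer 1 and Seismometer 2 equations removes the quadratic terms:
-101.2 x + 338.6 y = -53424.50
16.0 x + 70.2 y = -10199.54
Solving the 2×2 system: x ≈ 23.7, y ≈ -150.7 km.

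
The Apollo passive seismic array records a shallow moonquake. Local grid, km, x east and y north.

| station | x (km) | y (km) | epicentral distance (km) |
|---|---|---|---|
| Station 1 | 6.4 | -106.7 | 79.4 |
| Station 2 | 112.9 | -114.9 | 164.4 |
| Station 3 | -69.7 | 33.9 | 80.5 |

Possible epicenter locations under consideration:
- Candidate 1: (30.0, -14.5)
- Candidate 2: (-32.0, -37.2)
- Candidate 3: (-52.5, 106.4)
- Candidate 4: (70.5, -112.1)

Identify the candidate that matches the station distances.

Candidate 2

For each candidate, compare |candidate − station| to the reported distance:
Candidate 1: residuals Station 1 15.8, Station 2 34.2, Station 3 30.3 → max 34.2 km
Candidate 2: residuals Station 1 0.0, Station 2 0.0, Station 3 0.0 → max 0.0 km
Candidate 3: residuals Station 1 141.7, Station 2 111.9, Station 3 6.0 → max 141.7 km
Candidate 4: residuals Station 1 15.1, Station 2 121.9, Station 3 121.9 → max 121.9 km
Only Candidate 2 has all residuals ≈ 0.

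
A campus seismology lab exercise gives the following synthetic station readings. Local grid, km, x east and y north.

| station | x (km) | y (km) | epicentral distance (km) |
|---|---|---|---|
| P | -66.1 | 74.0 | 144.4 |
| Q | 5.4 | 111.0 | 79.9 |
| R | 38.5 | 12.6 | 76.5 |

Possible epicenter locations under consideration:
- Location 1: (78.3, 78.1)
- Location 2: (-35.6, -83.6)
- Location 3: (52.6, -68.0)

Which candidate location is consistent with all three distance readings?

For each candidate, compare |candidate − station| to the reported distance:
Location 1: residuals P 0.1, Q 0.1, R 0.1 → max 0.1 km
Location 2: residuals P 16.1, Q 119.0, R 44.9 → max 119.0 km
Location 3: residuals P 40.7, Q 105.2, R 5.3 → max 105.2 km
Only Location 1 has all residuals ≈ 0.

Location 1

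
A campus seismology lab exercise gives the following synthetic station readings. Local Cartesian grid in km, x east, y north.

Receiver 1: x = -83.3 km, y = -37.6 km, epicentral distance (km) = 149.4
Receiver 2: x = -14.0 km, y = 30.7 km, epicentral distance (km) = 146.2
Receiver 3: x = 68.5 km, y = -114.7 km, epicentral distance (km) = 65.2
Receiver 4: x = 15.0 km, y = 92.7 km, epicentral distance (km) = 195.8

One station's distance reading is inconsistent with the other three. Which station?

Solve using three stations at a time. Using Receiver 1, Receiver 2, Receiver 4 (subtract circle equations pairwise → linear system) gives (x, y) ≈ (53.0, -99.7).
Distances from that point to each station vs reported:
  Receiver 1: calculated 149.7 vs reported 149.4 → residual 0.3 km
  Receiver 2: calculated 146.6 vs reported 146.2 → residual 0.4 km
  Receiver 3: calculated 21.6 vs reported 65.2 → residual 43.6 km
  Receiver 4: calculated 196.1 vs reported 195.8 → residual 0.3 km
Receiver 1, Receiver 2, Receiver 4 are mutually consistent (residuals ≈ 0); Receiver 3 is off by 43.6 km.

Receiver 3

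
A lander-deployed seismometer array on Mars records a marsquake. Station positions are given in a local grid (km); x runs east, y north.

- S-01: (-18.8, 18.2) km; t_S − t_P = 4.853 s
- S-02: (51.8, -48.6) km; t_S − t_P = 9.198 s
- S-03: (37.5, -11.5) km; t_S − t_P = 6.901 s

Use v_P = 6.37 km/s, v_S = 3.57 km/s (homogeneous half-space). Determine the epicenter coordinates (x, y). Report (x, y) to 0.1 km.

Distance from S−P lag: d = Δt · v_P v_S / (v_P − v_S) = Δt · (6.37·3.57)/(6.37−3.57) ≈ 8.1217·Δt.
So d_S-01 = 39.41, d_S-02 = 74.70, d_S-03 = 56.05 km.
Circle about each station: (x + 18.8)² + (y − 18.2)² = 39.41²; (x − 51.8)² + (y + 48.6)² = 74.70²; (x − 37.5)² + (y + 11.5)² = 56.05².
Subtracting the S-01 equation from the S-02 and S-03 equations removes the quadratic terms:
141.2 x − 133.6 y = 333.58
112.6 x − 59.4 y = -734.63
Solving the 2×2 system: x ≈ -17.7, y ≈ -21.2 km.
Check against S-01 (with the unrounded x, y): √((x + 18.8)²+(y − 18.2)²) = 39.44 ≈ 39.41 km. ✓

(-17.7, -21.2)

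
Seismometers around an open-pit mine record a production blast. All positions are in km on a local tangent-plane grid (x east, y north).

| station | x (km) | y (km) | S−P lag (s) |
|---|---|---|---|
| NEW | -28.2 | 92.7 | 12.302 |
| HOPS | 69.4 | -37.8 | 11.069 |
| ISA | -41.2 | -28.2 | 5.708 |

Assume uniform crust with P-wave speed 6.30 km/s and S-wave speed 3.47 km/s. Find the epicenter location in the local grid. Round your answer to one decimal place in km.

Distance from S−P lag: d = Δt · v_P v_S / (v_P − v_S) = Δt · (6.30·3.47)/(6.30−3.47) ≈ 7.7247·Δt.
So d_NEW = 95.03, d_HOPS = 85.51, d_ISA = 44.09 km.
Circle about each station: (x + 28.2)² + (y − 92.7)² = 95.03²; (x − 69.4)² + (y + 37.8)² = 85.51²; (x + 41.2)² + (y + 28.2)² = 44.09².
Subtracting pairs of circle equations eliminates x²+y² and gives linear equations (the radical axes):
195.2 x − 261.0 y = -1424.59
-26.0 x − 241.8 y = 190.92
Solving the 2×2 system: x ≈ -7.3, y ≈ -0.0 km.

(-7.3, -0.0)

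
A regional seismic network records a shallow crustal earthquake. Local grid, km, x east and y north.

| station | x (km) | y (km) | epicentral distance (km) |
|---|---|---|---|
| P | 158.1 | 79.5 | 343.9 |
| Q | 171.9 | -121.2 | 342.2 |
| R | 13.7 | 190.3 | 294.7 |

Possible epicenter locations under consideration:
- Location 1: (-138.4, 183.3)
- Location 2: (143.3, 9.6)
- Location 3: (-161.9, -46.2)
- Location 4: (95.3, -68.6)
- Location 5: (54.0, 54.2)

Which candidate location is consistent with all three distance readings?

For each candidate, compare |candidate − station| to the reported distance:
Location 1: residuals P 29.8, Q 92.5, R 142.4 → max 142.4 km
Location 2: residuals P 272.5, Q 208.3, R 72.3 → max 272.5 km
Location 3: residuals P 0.1, Q 0.1, R 0.1 → max 0.1 km
Location 4: residuals P 183.0, Q 249.3, R 23.2 → max 249.3 km
Location 5: residuals P 236.8, Q 130.9, R 152.8 → max 236.8 km
Only Location 3 has all residuals ≈ 0.

Location 3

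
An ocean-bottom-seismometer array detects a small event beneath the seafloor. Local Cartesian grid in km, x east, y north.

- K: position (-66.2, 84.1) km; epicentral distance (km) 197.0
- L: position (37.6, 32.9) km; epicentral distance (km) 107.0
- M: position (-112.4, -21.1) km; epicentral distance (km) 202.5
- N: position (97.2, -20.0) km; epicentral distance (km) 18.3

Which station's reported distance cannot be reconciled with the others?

Solve using three stations at a time. Using K, M, N (subtract circle equations pairwise → linear system) gives (x, y) ≈ (89.5, -36.6).
Distances from that point to each station vs reported:
  K: calculated 197.0 vs reported 197.0 → residual 0.0 km
  L: calculated 86.7 vs reported 107.0 → residual 20.3 km
  M: calculated 202.5 vs reported 202.5 → residual 0.0 km
  N: calculated 18.3 vs reported 18.3 → residual 0.0 km
K, M, N are mutually consistent (residuals ≈ 0); L is off by 20.3 km.

L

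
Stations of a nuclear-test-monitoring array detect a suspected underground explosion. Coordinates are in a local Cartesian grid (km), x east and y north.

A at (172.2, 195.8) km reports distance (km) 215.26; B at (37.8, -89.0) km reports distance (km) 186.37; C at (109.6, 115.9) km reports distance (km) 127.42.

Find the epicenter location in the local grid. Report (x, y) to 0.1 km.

Circle about each station: (x − 172.2)² + (y − 195.8)² = 215.26²; (x − 37.8)² + (y + 89.0)² = 186.37²; (x − 109.6)² + (y − 115.9)² = 127.42².
Subtracting pairs of circle equations eliminates x²+y² and gives linear equations (the radical axes):
-268.8 x − 569.6 y = -47037.55
-125.2 x − 159.8 y = -12444.50
Solving the 2×2 system: x ≈ -15.1, y ≈ 89.7 km.
Check against A (with the unrounded x, y): √((x − 172.2)²+(y − 195.8)²) = 215.26 ≈ 215.26 km. ✓

-15.1 km east, 89.7 km north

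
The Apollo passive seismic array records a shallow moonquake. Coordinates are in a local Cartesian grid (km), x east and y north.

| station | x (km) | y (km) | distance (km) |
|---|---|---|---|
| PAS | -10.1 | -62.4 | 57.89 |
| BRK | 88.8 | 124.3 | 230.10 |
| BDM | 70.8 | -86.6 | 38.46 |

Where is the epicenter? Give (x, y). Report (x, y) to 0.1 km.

Circle about each station: (x + 10.1)² + (y + 62.4)² = 57.89²; (x − 88.8)² + (y − 124.3)² = 230.10²; (x − 70.8)² + (y + 86.6)² = 38.46².
Subtracting pairs of circle equations eliminates x²+y² and gives linear equations (the radical axes):
197.8 x + 373.4 y = -30254.60
161.8 x − 48.4 y = 10388.51
Solving the 2×2 system: x ≈ 34.5, y ≈ -99.3 km.

x ≈ 34.5 km, y ≈ -99.3 km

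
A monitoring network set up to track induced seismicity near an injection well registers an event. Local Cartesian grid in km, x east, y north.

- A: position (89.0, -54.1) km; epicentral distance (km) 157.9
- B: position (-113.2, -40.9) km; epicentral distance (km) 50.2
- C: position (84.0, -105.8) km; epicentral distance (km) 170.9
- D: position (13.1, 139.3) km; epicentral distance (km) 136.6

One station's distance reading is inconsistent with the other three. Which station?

D

Solve using three stations at a time. Using A, B, C (subtract circle equations pairwise → linear system) gives (x, y) ≈ (-66.0, -23.9).
Distances from that point to each station vs reported:
  A: calculated 157.9 vs reported 157.9 → residual 0.0 km
  B: calculated 50.2 vs reported 50.2 → residual 0.0 km
  C: calculated 170.9 vs reported 170.9 → residual 0.0 km
  D: calculated 181.3 vs reported 136.6 → residual 44.7 km
A, B, C are mutually consistent (residuals ≈ 0); D is off by 44.7 km.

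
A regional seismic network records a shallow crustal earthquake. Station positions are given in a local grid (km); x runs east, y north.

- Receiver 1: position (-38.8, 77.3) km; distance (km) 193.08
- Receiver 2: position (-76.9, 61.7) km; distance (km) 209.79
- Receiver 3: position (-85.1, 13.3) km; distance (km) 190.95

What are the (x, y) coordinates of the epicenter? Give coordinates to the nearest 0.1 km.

Circle about each station: (x + 38.8)² + (y − 77.3)² = 193.08²; (x + 76.9)² + (y − 61.7)² = 209.79²; (x + 85.1)² + (y − 13.3)² = 190.95².
Subtracting the Receiver 1 equation from the Receiver 2 and Receiver 3 equations removes the quadratic terms:
-76.2 x − 31.2 y = -4492.19
-92.6 x − 128.0 y = 756.15
Solving the 2×2 system: x ≈ 87.2, y ≈ -69.0 km.

(87.2, -69.0)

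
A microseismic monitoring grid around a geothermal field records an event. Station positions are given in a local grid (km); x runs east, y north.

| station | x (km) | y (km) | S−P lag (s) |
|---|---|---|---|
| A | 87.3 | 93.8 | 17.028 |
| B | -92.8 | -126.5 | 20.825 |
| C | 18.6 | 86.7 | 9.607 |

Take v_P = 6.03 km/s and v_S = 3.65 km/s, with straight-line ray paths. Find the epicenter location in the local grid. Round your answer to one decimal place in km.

Distance from S−P lag: d = Δt · v_P v_S / (v_P − v_S) = Δt · (6.03·3.65)/(6.03−3.65) ≈ 9.2477·Δt.
So d_A = 157.47, d_B = 192.58, d_C = 88.84 km.
Circle about each station: (x − 87.3)² + (y − 93.8)² = 157.47²; (x + 92.8)² + (y + 126.5)² = 192.58²; (x − 18.6)² + (y − 86.7)² = 88.84².
Subtracting the A equation from the B and C equations removes the quadratic terms:
-360.2 x − 440.6 y = -4095.90
-137.4 x − 14.2 y = 8347.38
Solving the 2×2 system: x ≈ -67.4, y ≈ 64.4 km.
Check against A (with the unrounded x, y): √((x − 87.3)²+(y − 93.8)²) = 157.48 ≈ 157.47 km. ✓

-67.4 km east, 64.4 km north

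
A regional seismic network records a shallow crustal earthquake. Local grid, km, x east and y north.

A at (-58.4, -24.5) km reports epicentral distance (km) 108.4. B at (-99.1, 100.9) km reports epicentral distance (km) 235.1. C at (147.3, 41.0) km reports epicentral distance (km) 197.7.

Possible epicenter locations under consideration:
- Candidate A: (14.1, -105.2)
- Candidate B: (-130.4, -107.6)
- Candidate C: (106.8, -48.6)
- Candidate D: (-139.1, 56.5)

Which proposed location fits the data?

For each candidate, compare |candidate − station| to the reported distance:
Candidate A: residuals A 0.1, B 0.0, C 0.1 → max 0.1 km
Candidate B: residuals A 1.6, B 24.3, C 117.3 → max 117.3 km
Candidate C: residuals A 58.5, B 19.4, C 99.4 → max 99.4 km
Candidate D: residuals A 5.9, B 175.3, C 89.1 → max 175.3 km
Only Candidate A has all residuals ≈ 0.

Candidate A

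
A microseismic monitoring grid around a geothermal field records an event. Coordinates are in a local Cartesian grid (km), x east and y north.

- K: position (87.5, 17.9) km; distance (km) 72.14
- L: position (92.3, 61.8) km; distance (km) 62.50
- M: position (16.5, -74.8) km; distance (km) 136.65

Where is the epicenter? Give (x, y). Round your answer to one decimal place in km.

29.8 km east, 61.2 km north

Circle about each station: (x − 87.5)² + (y − 17.9)² = 72.14²; (x − 92.3)² + (y − 61.8)² = 62.50²; (x − 16.5)² + (y + 74.8)² = 136.65².
Subtracting the K equation from the L and M equations removes the quadratic terms:
9.6 x + 87.8 y = 5659.80
-142.0 x − 185.4 y = -15578.41
Solving the 2×2 system: x ≈ 29.8, y ≈ 61.2 km.
Check against K (with the unrounded x, y): √((x − 87.5)²+(y − 17.9)²) = 72.15 ≈ 72.14 km. ✓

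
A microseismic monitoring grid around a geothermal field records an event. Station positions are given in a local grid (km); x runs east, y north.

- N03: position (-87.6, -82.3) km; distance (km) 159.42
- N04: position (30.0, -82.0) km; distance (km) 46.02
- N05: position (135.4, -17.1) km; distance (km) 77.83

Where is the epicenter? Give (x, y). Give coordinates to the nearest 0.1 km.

70.2 km east, -59.6 km north

Circle about each station: (x + 87.6)² + (y + 82.3)² = 159.42²; (x − 30.0)² + (y + 82.0)² = 46.02²; (x − 135.4)² + (y + 17.1)² = 77.83².
Subtracting the N03 equation from the N04 and N05 equations removes the quadratic terms:
235.2 x + 0.6 y = 16473.85
446.0 x + 130.4 y = 23535.75
Solving the 2×2 system: x ≈ 70.2, y ≈ -59.6 km.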